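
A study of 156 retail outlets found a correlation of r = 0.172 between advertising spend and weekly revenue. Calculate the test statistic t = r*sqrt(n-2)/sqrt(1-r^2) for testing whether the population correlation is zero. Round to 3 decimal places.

2.167

t = r·√(n−2) / √(1−r²) with r = 0.172, n = 156
  = 0.172·√154 / √(1 − 0.029584)
  = 0.172·12.409674 / 0.985097
  = 2.134464 / 0.985097 = 2.167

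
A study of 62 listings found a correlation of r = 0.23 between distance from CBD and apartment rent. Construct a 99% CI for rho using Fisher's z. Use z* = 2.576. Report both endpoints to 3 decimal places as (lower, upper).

z_r = atanh(0.23) = 0.234189;  SE = 1/√(n−3) = 1/√59 = 0.130189
z-limits: 0.234189 ± 2.576·0.130189 = 0.234189 ± 0.335367 = [-0.101178, 0.569556]
ρ-limits: (tanh -0.101178, tanh 0.569556) = (-0.101, 0.515)

(-0.101, 0.515)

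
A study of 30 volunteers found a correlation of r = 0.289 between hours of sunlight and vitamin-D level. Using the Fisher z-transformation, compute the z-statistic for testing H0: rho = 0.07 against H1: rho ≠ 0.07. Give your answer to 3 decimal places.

z_r = atanh(0.289) = 0.297475,  z_0 = atanh(0.07) = 0.070115
SE = 1/√(n−3) = 1/√27 = 0.192450
z = (z_r − z_0)/SE = (0.297475 − 0.070115) / 0.192450 = 0.227360 / 0.192450 = 1.181

1.181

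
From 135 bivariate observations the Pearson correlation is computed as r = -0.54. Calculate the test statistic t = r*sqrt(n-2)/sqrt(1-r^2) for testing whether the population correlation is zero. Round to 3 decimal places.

1 − r² = 1 − 0.2916 = 0.7084;  √(1−r²) = 0.841665
√(n−2) = √133 = 11.532563
t = r·√(n−2)/√(1−r²) = -0.54 · 11.532563 / 0.841665 = -7.399

-7.399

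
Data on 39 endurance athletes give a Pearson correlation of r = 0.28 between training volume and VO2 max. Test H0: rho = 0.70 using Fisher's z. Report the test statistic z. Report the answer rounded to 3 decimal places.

Fisher z: atanh(0.28) = 0.287682, atanh(0.70) = 0.867301
z = (z_r − z_0)·√(n−3) = (0.287682 − 0.867301)·√36 = -0.579619 · 6.000000 = -3.478

-3.478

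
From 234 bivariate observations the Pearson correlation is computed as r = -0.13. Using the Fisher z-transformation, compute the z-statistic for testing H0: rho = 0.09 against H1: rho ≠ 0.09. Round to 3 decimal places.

z_r = atanh(-0.13) = -0.130740,  z_0 = atanh(0.09) = 0.090244
SE = 1/√(n−3) = 1/√231 = 0.065795
z = (z_r − z_0)/SE = (-0.130740 − 0.090244) / 0.065795 = -0.220984 / 0.065795 = -3.359

-3.359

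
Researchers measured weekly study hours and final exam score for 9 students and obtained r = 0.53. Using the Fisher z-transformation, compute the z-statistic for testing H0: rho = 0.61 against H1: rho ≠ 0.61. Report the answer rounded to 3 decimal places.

-0.291

z_r = atanh(0.53) = 0.590145,  z_0 = atanh(0.61) = 0.708921
SE = 1/√(n−3) = 1/√6 = 0.408248
z = (z_r − z_0)/SE = (0.590145 − 0.708921) / 0.408248 = -0.118776 / 0.408248 = -0.291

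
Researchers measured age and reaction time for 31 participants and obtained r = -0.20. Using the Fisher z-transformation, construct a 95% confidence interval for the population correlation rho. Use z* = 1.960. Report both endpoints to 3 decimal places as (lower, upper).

z_r = atanh(-0.20) = -0.202733;  SE = 1/√(n−3) = 1/√28 = 0.188982
z-limits: -0.202733 ± 1.960·0.188982 = -0.202733 ± 0.370405 = [-0.573138, 0.167672]
ρ-limits: (tanh -0.573138, tanh 0.167672) = (-0.518, 0.166)

(-0.518, 0.166)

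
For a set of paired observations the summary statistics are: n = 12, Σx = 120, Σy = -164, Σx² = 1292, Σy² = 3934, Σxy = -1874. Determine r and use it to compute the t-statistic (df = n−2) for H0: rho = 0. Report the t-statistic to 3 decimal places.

Numerator: nΣxy − (Σx)(Σy) = 12·(-1874) − (120)(-164) = -2808
Denominator: √[(nΣx²−(Σx)²)(nΣy²−(Σy)²)]
  nΣx²−(Σx)² = 12·1292 − 14400 = 1104;  nΣy²−(Σy)² = 12·3934 − 26896 = 20312
  √(1104·20312) = √22424448 = 4735.4459
r = -2808 / 4735.4459 = -0.5930
t = r·√(n−2)/√(1−r²) = -0.5930·√10 / √(1−0.351649) = -1.875231 / 0.805202 = -2.329

-2.329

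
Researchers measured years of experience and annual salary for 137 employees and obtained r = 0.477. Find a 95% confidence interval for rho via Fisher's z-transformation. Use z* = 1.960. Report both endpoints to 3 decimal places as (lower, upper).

z_r = atanh(0.477) = 0.519093;  SE = 1/√(n−3) = 1/√134 = 0.086387
z-limits: 0.519093 ± 1.960·0.086387 = 0.519093 ± 0.169319 = [0.349774, 0.688412]
ρ-limits: (tanh 0.349774, tanh 0.688412) = (0.336, 0.597)

(0.336, 0.597)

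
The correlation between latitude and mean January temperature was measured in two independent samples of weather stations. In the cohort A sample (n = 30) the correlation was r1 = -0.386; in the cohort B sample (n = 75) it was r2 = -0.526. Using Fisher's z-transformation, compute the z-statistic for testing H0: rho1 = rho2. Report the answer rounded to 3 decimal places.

z1 = atanh(-0.386) = -0.407091,  z2 = atanh(-0.526) = -0.584599
SE = √(1/(n1−3) + 1/(n2−3)) = √(1/27 + 1/72) = √(0.0370370 + 0.0138889) = √0.0509259 = 0.225668
z = (z1 − z2)/SE = (-0.407091 − (-0.584599)) / 0.225668 = 0.177508 / 0.225668 = 0.787

0.787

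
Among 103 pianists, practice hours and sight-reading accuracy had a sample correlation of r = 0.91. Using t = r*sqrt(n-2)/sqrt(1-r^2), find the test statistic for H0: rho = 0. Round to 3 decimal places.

1 − r² = 1 − 0.8281 = 0.1719;  √(1−r²) = 0.414608
√(n−2) = √101 = 10.049876
t = r·√(n−2)/√(1−r²) = 0.91 · 10.049876 / 0.414608 = 22.058

22.058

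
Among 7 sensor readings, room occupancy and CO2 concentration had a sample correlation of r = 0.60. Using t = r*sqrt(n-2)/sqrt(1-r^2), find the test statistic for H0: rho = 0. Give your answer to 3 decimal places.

1.677

t = r·√(n−2) / √(1−r²) with r = 0.60, n = 7
  = 0.60·√5 / √(1 − 0.3600)
  = 0.60·2.236068 / 0.800000
  = 1.341641 / 0.800000 = 1.677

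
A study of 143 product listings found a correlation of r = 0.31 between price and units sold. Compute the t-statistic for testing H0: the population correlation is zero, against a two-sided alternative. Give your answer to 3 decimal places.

1 − r² = 1 − 0.0961 = 0.9039;  √(1−r²) = 0.950737
√(n−2) = √141 = 11.874342
t = r·√(n−2)/√(1−r²) = 0.31 · 11.874342 / 0.950737 = 3.872

3.872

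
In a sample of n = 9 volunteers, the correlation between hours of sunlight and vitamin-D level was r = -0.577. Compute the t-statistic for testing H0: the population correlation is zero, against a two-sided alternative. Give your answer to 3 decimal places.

t = r·√(n−2) / √(1−r²) with r = -0.577, n = 9
  = -0.577·√7 / √(1 − 0.332929)
  = -0.577·2.645751 / 0.816744
  = -1.526598 / 0.816744 = -1.869

-1.869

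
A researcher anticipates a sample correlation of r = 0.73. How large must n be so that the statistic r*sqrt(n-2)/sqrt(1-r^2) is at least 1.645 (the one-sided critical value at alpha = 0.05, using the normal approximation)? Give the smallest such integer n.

5

r√(n−2)/√(1−r²) ≥ 1.645  ⇔  n−2 ≥ (1.645)²·(1−r²)/r²
(1−r²)/r² = (1−0.5329)/0.5329 = 0.8765
n ≥ 2 + 2.706025·0.8765 = 2 + 2.3718 = 4.3718
⌈4.3718⌉ = 5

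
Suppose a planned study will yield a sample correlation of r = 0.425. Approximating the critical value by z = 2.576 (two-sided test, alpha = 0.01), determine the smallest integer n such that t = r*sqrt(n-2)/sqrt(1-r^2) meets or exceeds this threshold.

33

Need r·√(n−2)/√(1−r²) ≥ 2.576
√(n−2) ≥ 2.576·√(1−0.180625) / 0.425 = 2.576·0.905193 / 0.425 = 5.4865
n−2 ≥ 30.1017  ⇒  n ≥ 32.1017
Smallest integer n = 33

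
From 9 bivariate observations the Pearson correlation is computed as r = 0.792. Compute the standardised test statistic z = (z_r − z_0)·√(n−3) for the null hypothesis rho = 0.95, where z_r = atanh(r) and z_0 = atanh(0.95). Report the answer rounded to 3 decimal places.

-1.849

Fisher z: atanh(0.792) = 1.076775, atanh(0.95) = 1.831781
z = (z_r − z_0)·√(n−3) = (1.076775 − 1.831781)·√6 = -0.755006 · 2.449490 = -1.849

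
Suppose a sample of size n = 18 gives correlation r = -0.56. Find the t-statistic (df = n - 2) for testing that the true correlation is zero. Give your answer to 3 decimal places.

-2.704

1 − r² = 1 − 0.3136 = 0.6864;  √(1−r²) = 0.828493
√(n−2) = √16 = 4.000000
t = r·√(n−2)/√(1−r²) = -0.56 · 4.000000 / 0.828493 = -2.704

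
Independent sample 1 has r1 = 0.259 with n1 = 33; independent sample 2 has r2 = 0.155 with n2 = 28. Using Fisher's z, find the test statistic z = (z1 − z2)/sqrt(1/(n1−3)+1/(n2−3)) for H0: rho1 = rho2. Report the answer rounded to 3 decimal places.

0.402

z1 = atanh(0.259) = 0.265036,  z2 = atanh(0.155) = 0.156259
SE = √(1/(n1−3) + 1/(n2−3)) = √(1/30 + 1/25) = √(0.0333333 + 0.0400000) = √0.0733333 = 0.270801
z = (z1 − z2)/SE = (0.265036 − 0.156259) / 0.270801 = 0.108777 / 0.270801 = 0.402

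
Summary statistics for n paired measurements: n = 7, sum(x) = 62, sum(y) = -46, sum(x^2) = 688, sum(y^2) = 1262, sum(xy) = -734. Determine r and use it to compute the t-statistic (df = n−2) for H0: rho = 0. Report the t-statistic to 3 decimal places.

-4.476

S_xy = nΣxy − ΣxΣy = 7·(-734) − 62·(-46) = -5138 − (-2852) = -2286
S_xx = nΣx² − (Σx)² = 7·688 − 62² = 4816 − 3844 = 972
S_yy = nΣy² − (Σy)² = 7·1262 − (-46)² = 8834 − 2116 = 6718
r = S_xy / √(S_xx·S_yy) = -2286 / √(972·6718) = -2286 / √6529896 = -2286 / 2555.3661 = -0.8946
t = r·√(n−2)/√(1−r²) = -0.8946·√5 / √(1−0.800309) = -2.000386 / 0.446868 = -4.476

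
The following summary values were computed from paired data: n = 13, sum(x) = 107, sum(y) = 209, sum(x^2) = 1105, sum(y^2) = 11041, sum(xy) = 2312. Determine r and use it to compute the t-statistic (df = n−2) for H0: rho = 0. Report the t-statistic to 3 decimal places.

S_xy = nΣxy − ΣxΣy = 13·2312 − 107·209 = 30056 − 22363 = 7693
S_xx = nΣx² − (Σx)² = 13·1105 − 107² = 14365 − 11449 = 2916
S_yy = nΣy² − (Σy)² = 13·11041 − 209² = 143533 − 43681 = 99852
r = S_xy / √(S_xx·S_yy) = 7693 / √(2916·99852) = 7693 / √291168432 = 7693 / 17063.6582 = 0.4508
t = r·√(n−2)/√(1−r²) = 0.4508·√11 / √(1−0.203221) = 1.495134 / 0.892625 = 1.675

1.675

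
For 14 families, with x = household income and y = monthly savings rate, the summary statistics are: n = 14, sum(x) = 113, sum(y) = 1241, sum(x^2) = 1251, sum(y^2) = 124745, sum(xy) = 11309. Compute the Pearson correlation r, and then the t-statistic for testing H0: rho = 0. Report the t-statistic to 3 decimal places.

S_xy = nΣxy − ΣxΣy = 14·11309 − 113·1241 = 158326 − 140233 = 18093
S_xx = nΣx² − (Σx)² = 14·1251 − 113² = 17514 − 12769 = 4745
S_yy = nΣy² − (Σy)² = 14·124745 − 1241² = 1746430 − 1540081 = 206349
r = S_xy / √(S_xx·S_yy) = 18093 / √(4745·206349) = 18093 / √979126005 = 18093 / 31290.9892 = 0.5782
t = r·√(n−2)/√(1−r²) = 0.5782·√12 / √(1−0.334315) = 2.002944 / 0.815895 = 2.455

2.455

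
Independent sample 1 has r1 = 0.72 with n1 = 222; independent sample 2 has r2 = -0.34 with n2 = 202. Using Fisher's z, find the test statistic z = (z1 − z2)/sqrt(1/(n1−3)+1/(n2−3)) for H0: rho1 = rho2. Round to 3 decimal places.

12.883

Fisher z-transforms: z1 = atanh(0.72) = 0.907645, z2 = atanh(-0.34) = -0.354093; difference d = 1.261738
Var(d) = 1/219 + 1/199 = 0.0045662 + 0.0050251 = 0.0095913
z = d/√Var(d) = 1.261738 / √0.0095913 = 1.261738 / 0.097935 = 12.883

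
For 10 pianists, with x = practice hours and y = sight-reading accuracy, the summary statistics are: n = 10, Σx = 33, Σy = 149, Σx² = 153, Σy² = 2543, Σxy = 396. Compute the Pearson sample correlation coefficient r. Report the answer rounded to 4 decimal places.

S_xy = nΣxy − ΣxΣy = 10·396 − 33·149 = 3960 − 4917 = -957
S_xx = nΣx² − (Σx)² = 10·153 − 33² = 1530 − 1089 = 441
S_yy = nΣy² − (Σy)² = 10·2543 − 149² = 25430 − 22201 = 3229
r = S_xy / √(S_xx·S_yy) = -957 / √(441·3229) = -957 / √1423989 = -957 / 1193.3101 = -0.8020

-0.8020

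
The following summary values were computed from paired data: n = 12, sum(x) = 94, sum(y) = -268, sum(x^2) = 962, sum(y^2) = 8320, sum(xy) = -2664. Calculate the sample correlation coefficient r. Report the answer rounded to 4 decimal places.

Numerator: nΣxy − (Σx)(Σy) = 12·(-2664) − (94)(-268) = -6776
Denominator: √[(nΣx²−(Σx)²)(nΣy²−(Σy)²)]
  nΣx²−(Σx)² = 12·962 − 8836 = 2708;  nΣy²−(Σy)² = 12·8320 − 71824 = 28016
  √(2708·28016) = √75867328 = 8710.1853
r = -6776 / 8710.1853 = -0.7779

-0.7779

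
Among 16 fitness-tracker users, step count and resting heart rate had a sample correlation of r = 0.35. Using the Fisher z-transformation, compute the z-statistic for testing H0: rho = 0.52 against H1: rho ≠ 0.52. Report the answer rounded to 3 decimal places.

Fisher z: atanh(0.35) = 0.365444, atanh(0.52) = 0.576340
z = (z_r − z_0)·√(n−3) = (0.365444 − 0.576340)·√13 = -0.210896 · 3.605551 = -0.760

-0.760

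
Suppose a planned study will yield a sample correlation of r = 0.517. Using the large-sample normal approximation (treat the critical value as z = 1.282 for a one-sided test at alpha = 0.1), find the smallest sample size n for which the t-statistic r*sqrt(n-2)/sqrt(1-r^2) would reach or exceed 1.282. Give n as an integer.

r√(n−2)/√(1−r²) ≥ 1.282  ⇔  n−2 ≥ (1.282)²·(1−r²)/r²
(1−r²)/r² = (1−0.267289)/0.267289 = 2.7413
n ≥ 2 + 1.643524·2.7413 = 2 + 4.5054 = 6.5054
⌈6.5054⌉ = 7

7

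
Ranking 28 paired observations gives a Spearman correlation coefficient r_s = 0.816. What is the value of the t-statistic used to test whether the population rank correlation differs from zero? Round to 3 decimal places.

1 − r_s² = 1 − 0.665856 = 0.334144;  √(1−r_s²) = 0.578052
√(n−2) = √26 = 5.099020
t = r_s·√(n−2)/√(1−r_s²) = 0.816 · 5.099020 / 0.578052 = 7.198

7.198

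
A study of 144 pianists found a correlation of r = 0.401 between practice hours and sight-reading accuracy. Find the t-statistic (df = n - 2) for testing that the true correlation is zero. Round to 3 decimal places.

t = r·√(n−2) / √(1−r²) with r = 0.401, n = 144
  = 0.401·√142 / √(1 − 0.160801)
  = 0.401·11.916375 / 0.916078
  = 4.778466 / 0.916078 = 5.216

5.216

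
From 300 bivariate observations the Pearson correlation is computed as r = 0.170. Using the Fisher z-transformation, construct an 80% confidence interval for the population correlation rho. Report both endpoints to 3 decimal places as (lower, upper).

Fisher z: z_r = atanh(r) = ½·ln((1+0.170)/(1−0.170)) = 0.171667
SE(z) = 1/√(n−3) = 1/√297 = 0.058026
80% ⇒ z* = 1.282; margin = 1.282·0.058026 = 0.074389
CI on z-scale: (0.097278, 0.246056)
Back-transform: tanh(0.097278) = 0.096972, tanh(0.246056) = 0.241208

(0.097, 0.241)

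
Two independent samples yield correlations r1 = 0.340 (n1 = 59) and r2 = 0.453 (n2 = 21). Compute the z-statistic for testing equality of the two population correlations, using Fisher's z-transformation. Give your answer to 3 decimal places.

Fisher z-transforms: z1 = atanh(0.340) = 0.354093, z2 = atanh(0.453) = 0.488468; difference d = -0.134375
Var(d) = 1/56 + 1/18 = 0.0178571 + 0.0555556 = 0.0734127
z = d/√Var(d) = -0.134375 / √0.0734127 = -0.134375 / 0.270948 = -0.496

-0.496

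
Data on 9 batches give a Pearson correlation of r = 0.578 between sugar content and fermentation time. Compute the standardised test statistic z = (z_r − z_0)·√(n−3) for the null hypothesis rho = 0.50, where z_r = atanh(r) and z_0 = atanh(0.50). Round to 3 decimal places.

Fisher z: atanh(0.578) = 0.659454, atanh(0.50) = 0.549306
z = (z_r − z_0)·√(n−3) = (0.659454 − 0.549306)·√6 = 0.110148 · 2.449490 = 0.270

0.270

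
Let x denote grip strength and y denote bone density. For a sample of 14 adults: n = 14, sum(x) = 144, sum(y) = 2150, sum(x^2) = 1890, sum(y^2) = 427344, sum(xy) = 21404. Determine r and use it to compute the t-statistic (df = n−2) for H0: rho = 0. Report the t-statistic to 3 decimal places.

-0.393

Numerator: nΣxy − (Σx)(Σy) = 14·21404 − (144)(2150) = -9944
Denominator: √[(nΣx²−(Σx)²)(nΣy²−(Σy)²)]
  nΣx²−(Σx)² = 14·1890 − 20736 = 5724;  nΣy²−(Σy)² = 14·427344 − 4622500 = 1360316
  √(5724·1360316) = √7786448784 = 88240.8567
r = -9944 / 88240.8567 = -0.1127
t = r·√(n−2)/√(1−r²) = -0.1127·√12 / √(1−0.012701) = -0.390404 / 0.993629 = -0.393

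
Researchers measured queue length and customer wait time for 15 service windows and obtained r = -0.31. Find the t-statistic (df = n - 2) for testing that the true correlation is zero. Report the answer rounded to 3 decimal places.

-1.176

t = r·√(n−2) / √(1−r²) with r = -0.31, n = 15
  = -0.31·√13 / √(1 − 0.0961)
  = -0.31·3.605551 / 0.950737
  = -1.117721 / 0.950737 = -1.176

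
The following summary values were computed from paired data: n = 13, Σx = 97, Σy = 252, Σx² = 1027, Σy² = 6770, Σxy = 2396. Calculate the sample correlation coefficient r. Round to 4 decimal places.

Numerator: nΣxy − (Σx)(Σy) = 13·2396 − (97)(252) = 6704
Denominator: √[(nΣx²−(Σx)²)(nΣy²−(Σy)²)]
  nΣx²−(Σx)² = 13·1027 − 9409 = 3942;  nΣy²−(Σy)² = 13·6770 − 63504 = 24506
  √(3942·24506) = √96602652 = 9828.6648
r = 6704 / 9828.6648 = 0.6821

0.6821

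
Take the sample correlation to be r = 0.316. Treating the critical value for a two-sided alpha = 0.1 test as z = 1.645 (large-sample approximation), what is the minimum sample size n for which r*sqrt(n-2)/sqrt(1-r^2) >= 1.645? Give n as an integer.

r√(n−2)/√(1−r²) ≥ 1.645  ⇔  n−2 ≥ (1.645)²·(1−r²)/r²
(1−r²)/r² = (1−0.099856)/0.099856 = 9.0144
n ≥ 2 + 2.706025·9.0144 = 2 + 24.3932 = 26.3932
⌈26.3932⌉ = 27

27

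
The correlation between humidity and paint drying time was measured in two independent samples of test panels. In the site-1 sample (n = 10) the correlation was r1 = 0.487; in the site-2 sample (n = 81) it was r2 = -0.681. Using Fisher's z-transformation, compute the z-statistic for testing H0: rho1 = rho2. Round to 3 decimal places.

z1 = atanh(0.487) = 0.532120,  z2 = atanh(-0.681) = -0.830977
SE = √(1/(n1−3) + 1/(n2−3)) = √(1/7 + 1/78) = √(0.1428571 + 0.0128205) = √0.1556776 = 0.394560
z = (z1 − z2)/SE = (0.532120 − (-0.830977)) / 0.394560 = 1.363097 / 0.394560 = 3.455

3.455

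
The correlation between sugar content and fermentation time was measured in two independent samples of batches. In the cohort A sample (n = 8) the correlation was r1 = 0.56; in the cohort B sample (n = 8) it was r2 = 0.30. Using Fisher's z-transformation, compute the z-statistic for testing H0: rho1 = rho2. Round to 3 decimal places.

z1 = atanh(0.56) = 0.632833,  z2 = atanh(0.30) = 0.309520
SE = √(1/(n1−3) + 1/(n2−3)) = √(1/5 + 1/5) = √(0.2000000 + 0.2000000) = √0.4000000 = 0.632456
z = (z1 − z2)/SE = (0.632833 − 0.309520) / 0.632456 = 0.323313 / 0.632456 = 0.511

0.511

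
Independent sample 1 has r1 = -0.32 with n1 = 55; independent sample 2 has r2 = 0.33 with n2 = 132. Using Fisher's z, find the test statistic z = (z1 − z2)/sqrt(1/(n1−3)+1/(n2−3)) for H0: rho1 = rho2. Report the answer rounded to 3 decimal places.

-4.106

Fisher z-transforms: z1 = atanh(-0.32) = -0.331647, z2 = atanh(0.33) = 0.342828; difference d = -0.674475
Var(d) = 1/52 + 1/129 = 0.0192308 + 0.0077519 = 0.0269827
z = d/√Var(d) = -0.674475 / √0.0269827 = -0.674475 / 0.164264 = -4.106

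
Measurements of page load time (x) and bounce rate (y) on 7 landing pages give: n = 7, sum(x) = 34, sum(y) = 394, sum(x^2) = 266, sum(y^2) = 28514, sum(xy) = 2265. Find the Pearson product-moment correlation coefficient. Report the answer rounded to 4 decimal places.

0.4394

Numerator: nΣxy − (Σx)(Σy) = 7·2265 − (34)(394) = 2459
Denominator: √[(nΣx²−(Σx)²)(nΣy²−(Σy)²)]
  nΣx²−(Σx)² = 7·266 − 1156 = 706;  nΣy²−(Σy)² = 7·28514 − 155236 = 44362
  √(706·44362) = √31319572 = 5596.3892
r = 2459 / 5596.3892 = 0.4394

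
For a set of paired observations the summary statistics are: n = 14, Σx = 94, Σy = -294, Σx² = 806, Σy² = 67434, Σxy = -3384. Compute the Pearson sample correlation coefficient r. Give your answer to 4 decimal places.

-0.4308

S_xy = nΣxy − ΣxΣy = 14·(-3384) − 94·(-294) = -47376 − (-27636) = -19740
S_xx = nΣx² − (Σx)² = 14·806 − 94² = 11284 − 8836 = 2448
S_yy = nΣy² − (Σy)² = 14·67434 − (-294)² = 944076 − 86436 = 857640
r = S_xy / √(S_xx·S_yy) = -19740 / √(2448·857640) = -19740 / √2099502720 = -19740 / 45820.3309 = -0.4308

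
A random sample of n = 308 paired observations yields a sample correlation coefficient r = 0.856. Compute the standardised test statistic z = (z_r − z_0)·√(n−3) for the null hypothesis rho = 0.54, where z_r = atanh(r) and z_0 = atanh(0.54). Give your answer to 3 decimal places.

11.771

Fisher z: atanh(0.856) = 1.278183, atanh(0.54) = 0.604156
z = (z_r − z_0)·√(n−3) = (1.278183 − 0.604156)·√305 = 0.674027 · 17.464249 = 11.771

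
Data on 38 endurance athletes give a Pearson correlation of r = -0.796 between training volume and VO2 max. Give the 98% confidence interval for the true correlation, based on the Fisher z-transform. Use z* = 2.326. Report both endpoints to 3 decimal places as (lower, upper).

(-0.902, -0.601)

Fisher z: z_r = atanh(r) = ½·ln((1+(-0.796))/(1−(-0.796))) = -1.087599
SE(z) = 1/√(n−3) = 1/√35 = 0.169031
98% ⇒ z* = 2.326; margin = 2.326·0.169031 = 0.393166
CI on z-scale: (-1.480765, -0.694433)
Back-transform: tanh(-1.480765) = -0.901611, tanh(-0.694433) = -0.600822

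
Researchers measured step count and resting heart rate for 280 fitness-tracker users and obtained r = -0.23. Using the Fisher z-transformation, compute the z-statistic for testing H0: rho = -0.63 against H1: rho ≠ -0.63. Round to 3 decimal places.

Fisher z: atanh(-0.23) = -0.234189, atanh(-0.63) = -0.741416
z = (z_r − z_0)·√(n−3) = (-0.234189 − (-0.741416))·√277 = 0.507227 · 16.643317 = 8.442

8.442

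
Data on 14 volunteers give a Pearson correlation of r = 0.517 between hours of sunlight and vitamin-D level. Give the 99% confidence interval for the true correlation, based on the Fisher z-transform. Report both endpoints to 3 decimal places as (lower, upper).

(-0.202, 0.874)

z_r = atanh(0.517) = 0.572237;  SE = 1/√(n−3) = 1/√11 = 0.301511
z-limits: 0.572237 ± 2.576·0.301511 = 0.572237 ± 0.776692 = [-0.204455, 1.348929]
ρ-limits: (tanh -0.204455, tanh 1.348929) = (-0.202, 0.874)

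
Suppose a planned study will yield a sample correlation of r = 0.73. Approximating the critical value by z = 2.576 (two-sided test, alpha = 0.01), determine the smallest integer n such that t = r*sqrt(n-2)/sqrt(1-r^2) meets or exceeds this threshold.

Need r·√(n−2)/√(1−r²) ≥ 2.576
√(n−2) ≥ 2.576·√(1−0.5329) / 0.73 = 2.576·0.683447 / 0.73 = 2.4117
n−2 ≥ 5.8163  ⇒  n ≥ 7.8163
Smallest integer n = 8

8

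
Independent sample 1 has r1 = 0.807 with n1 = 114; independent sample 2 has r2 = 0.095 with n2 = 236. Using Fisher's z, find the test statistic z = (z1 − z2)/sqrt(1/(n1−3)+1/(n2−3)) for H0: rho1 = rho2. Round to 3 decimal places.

z1 = atanh(0.807) = 1.118367,  z2 = atanh(0.095) = 0.095287
SE = √(1/(n1−3) + 1/(n2−3)) = √(1/111 + 1/233) = √(0.0090090 + 0.0042918) = √0.0133008 = 0.115329
z = (z1 − z2)/SE = (1.118367 − 0.095287) / 0.115329 = 1.023080 / 0.115329 = 8.871

8.871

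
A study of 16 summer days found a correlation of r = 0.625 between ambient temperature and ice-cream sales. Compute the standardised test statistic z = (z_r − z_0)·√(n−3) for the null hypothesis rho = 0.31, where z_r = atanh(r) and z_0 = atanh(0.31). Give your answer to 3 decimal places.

1.488

z_r = atanh(0.625) = 0.733169,  z_0 = atanh(0.31) = 0.320545
SE = 1/√(n−3) = 1/√13 = 0.277350
z = (z_r − z_0)/SE = (0.733169 − 0.320545) / 0.277350 = 0.412624 / 0.277350 = 1.488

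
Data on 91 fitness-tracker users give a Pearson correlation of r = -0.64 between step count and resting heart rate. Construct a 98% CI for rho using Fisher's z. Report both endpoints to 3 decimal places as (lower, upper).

Fisher z: z_r = atanh(r) = ½·ln((1+(-0.64))/(1−(-0.64))) = -0.758174
SE(z) = 1/√(n−3) = 1/√88 = 0.106600
98% ⇒ z* = 2.326; margin = 2.326·0.106600 = 0.247952
CI on z-scale: (-1.006126, -0.510222)
Back-transform: tanh(-1.006126) = -0.764155, tanh(-0.510222) = -0.470118

(-0.764, -0.470)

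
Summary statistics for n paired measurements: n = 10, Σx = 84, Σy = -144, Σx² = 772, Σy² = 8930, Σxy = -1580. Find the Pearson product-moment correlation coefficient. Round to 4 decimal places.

Numerator: nΣxy − (Σx)(Σy) = 10·(-1580) − (84)(-144) = -3704
Denominator: √[(nΣx²−(Σx)²)(nΣy²−(Σy)²)]
  nΣx²−(Σx)² = 10·772 − 7056 = 664;  nΣy²−(Σy)² = 10·8930 − 20736 = 68564
  √(664·68564) = √45526496 = 6747.3325
r = -3704 / 6747.3325 = -0.5490

-0.5490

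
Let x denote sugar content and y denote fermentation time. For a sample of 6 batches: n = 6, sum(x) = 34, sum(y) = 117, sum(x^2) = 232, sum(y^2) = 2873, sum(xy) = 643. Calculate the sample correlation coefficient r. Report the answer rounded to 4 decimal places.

-0.1311

S_xy = nΣxy − ΣxΣy = 6·643 − 34·117 = 3858 − 3978 = -120
S_xx = nΣx² − (Σx)² = 6·232 − 34² = 1392 − 1156 = 236
S_yy = nΣy² − (Σy)² = 6·2873 − 117² = 17238 − 13689 = 3549
r = S_xy / √(S_xx·S_yy) = -120 / √(236·3549) = -120 / √837564 = -120 / 915.1852 = -0.1311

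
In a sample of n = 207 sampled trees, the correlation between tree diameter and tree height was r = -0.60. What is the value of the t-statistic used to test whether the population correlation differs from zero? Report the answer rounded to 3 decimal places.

t = r·√(n−2) / √(1−r²) with r = -0.60, n = 207
  = -0.60·√205 / √(1 − 0.3600)
  = -0.60·14.317821 / 0.800000
  = -8.590693 / 0.800000 = -10.738

-10.738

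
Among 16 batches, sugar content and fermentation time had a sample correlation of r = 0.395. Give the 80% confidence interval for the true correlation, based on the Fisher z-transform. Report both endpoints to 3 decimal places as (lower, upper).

Fisher z: z_r = atanh(r) = ½·ln((1+0.395)/(1−0.395)) = 0.417711
SE(z) = 1/√(n−3) = 1/√13 = 0.277350
80% ⇒ z* = 1.282; margin = 1.282·0.277350 = 0.355563
CI on z-scale: (0.062148, 0.773274)
Back-transform: tanh(0.062148) = 0.062068, tanh(0.773274) = 0.648829

(0.062, 0.649)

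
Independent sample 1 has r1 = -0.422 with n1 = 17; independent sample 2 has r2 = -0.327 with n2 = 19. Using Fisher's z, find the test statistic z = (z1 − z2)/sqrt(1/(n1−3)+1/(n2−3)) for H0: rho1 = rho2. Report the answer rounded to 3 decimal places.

z1 = atanh(-0.422) = -0.450123,  z2 = atanh(-0.327) = -0.339465
SE = √(1/(n1−3) + 1/(n2−3)) = √(1/14 + 1/16) = √(0.0714286 + 0.0625000) = √0.1339286 = 0.365963
z = (z1 − z2)/SE = (-0.450123 − (-0.339465)) / 0.365963 = -0.110658 / 0.365963 = -0.302

-0.302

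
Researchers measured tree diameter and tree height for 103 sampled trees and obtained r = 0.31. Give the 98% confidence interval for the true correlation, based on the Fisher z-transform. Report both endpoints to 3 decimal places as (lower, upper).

z_r = atanh(0.31) = 0.320545;  SE = 1/√(n−3) = 1/√100 = 0.100000
z-limits: 0.320545 ± 2.326·0.100000 = 0.320545 ± 0.232600 = [0.087945, 0.553145]
ρ-limits: (tanh 0.087945, tanh 0.553145) = (0.088, 0.503)

(0.088, 0.503)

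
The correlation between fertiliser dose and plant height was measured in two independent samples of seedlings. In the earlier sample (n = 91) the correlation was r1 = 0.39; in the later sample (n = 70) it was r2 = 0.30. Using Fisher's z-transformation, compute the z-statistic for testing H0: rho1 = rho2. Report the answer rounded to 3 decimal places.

Fisher z-transforms: z1 = atanh(0.39) = 0.411800, z2 = atanh(0.30) = 0.309520; difference d = 0.102280
Var(d) = 1/88 + 1/67 = 0.0113636 + 0.0149254 = 0.0262890
z = d/√Var(d) = 0.102280 / √0.0262890 = 0.102280 / 0.162139 = 0.631

0.631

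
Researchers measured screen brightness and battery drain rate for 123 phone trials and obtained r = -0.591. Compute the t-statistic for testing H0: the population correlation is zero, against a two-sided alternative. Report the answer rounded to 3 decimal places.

1 − r² = 1 − 0.349281 = 0.650719;  √(1−r²) = 0.806672
√(n−2) = √121 = 11.000000
t = r·√(n−2)/√(1−r²) = -0.591 · 11.000000 / 0.806672 = -8.059

-8.059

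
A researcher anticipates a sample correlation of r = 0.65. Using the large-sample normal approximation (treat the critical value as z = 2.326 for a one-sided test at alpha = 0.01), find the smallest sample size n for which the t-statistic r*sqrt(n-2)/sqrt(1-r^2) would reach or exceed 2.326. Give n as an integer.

r√(n−2)/√(1−r²) ≥ 2.326  ⇔  n−2 ≥ (2.326)²·(1−r²)/r²
(1−r²)/r² = (1−0.4225)/0.4225 = 1.3669
n ≥ 2 + 5.410276·1.3669 = 2 + 7.3953 = 9.3953
⌈9.3953⌉ = 10

10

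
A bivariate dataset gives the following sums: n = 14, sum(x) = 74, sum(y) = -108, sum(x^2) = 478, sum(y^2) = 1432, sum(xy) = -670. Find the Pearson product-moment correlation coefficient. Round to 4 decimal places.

-0.4347

Numerator: nΣxy − (Σx)(Σy) = 14·(-670) − (74)(-108) = -1388
Denominator: √[(nΣx²−(Σx)²)(nΣy²−(Σy)²)]
  nΣx²−(Σx)² = 14·478 − 5476 = 1216;  nΣy²−(Σy)² = 14·1432 − 11664 = 8384
  √(1216·8384) = √10194944 = 3192.9522
r = -1388 / 3192.9522 = -0.4347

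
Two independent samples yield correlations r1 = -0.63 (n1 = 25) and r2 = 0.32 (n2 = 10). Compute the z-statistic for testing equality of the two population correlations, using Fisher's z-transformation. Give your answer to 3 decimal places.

z1 = atanh(-0.63) = -0.741416,  z2 = atanh(0.32) = 0.331647
SE = √(1/(n1−3) + 1/(n2−3)) = √(1/22 + 1/7) = √(0.0454545 + 0.1428571) = √0.1883116 = 0.433949
z = (z1 − z2)/SE = (-0.741416 − 0.331647) / 0.433949 = -1.073063 / 0.433949 = -2.473

-2.473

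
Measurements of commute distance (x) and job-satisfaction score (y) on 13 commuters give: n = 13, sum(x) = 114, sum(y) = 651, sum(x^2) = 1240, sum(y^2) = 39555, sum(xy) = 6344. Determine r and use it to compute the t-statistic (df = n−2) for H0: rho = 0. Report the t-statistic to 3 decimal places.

1.871

Numerator: nΣxy − (Σx)(Σy) = 13·6344 − (114)(651) = 8258
Denominator: √[(nΣx²−(Σx)²)(nΣy²−(Σy)²)]
  nΣx²−(Σx)² = 13·1240 − 12996 = 3124;  nΣy²−(Σy)² = 13·39555 − 423801 = 90414
  √(3124·90414) = √282453336 = 16806.3481
r = 8258 / 16806.3481 = 0.4914
t = r·√(n−2)/√(1−r²) = 0.4914·√11 / √(1−0.241474) = 1.629789 / 0.870934 = 1.871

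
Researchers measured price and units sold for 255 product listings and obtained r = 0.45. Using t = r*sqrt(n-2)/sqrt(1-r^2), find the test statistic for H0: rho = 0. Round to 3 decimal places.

1 − r² = 1 − 0.2025 = 0.7975;  √(1−r²) = 0.893029
√(n−2) = √253 = 15.905974
t = r·√(n−2)/√(1−r²) = 0.45 · 15.905974 / 0.893029 = 8.015

8.015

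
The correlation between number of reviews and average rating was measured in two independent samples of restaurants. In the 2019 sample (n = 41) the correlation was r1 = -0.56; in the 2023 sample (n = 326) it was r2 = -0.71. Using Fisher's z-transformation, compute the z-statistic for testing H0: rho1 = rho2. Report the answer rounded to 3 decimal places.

Fisher z-transforms: z1 = atanh(-0.56) = -0.632833, z2 = atanh(-0.71) = -0.887184; difference d = 0.254351
Var(d) = 1/38 + 1/323 = 0.0263158 + 0.0030960 = 0.0294118
z = d/√Var(d) = 0.254351 / √0.0294118 = 0.254351 / 0.171499 = 1.483

1.483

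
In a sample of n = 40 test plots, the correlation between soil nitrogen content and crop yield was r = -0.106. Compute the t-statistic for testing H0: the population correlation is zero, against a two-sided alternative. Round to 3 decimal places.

t = r·√(n−2) / √(1−r²) with r = -0.106, n = 40
  = -0.106·√38 / √(1 − 0.011236)
  = -0.106·6.164414 / 0.994366
  = -0.653428 / 0.994366 = -0.657

-0.657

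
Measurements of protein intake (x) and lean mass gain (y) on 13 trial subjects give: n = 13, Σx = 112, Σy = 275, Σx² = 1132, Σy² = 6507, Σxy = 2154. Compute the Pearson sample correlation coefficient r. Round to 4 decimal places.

-0.6340

S_xy = nΣxy − ΣxΣy = 13·2154 − 112·275 = 28002 − 30800 = -2798
S_xx = nΣx² − (Σx)² = 13·1132 − 112² = 14716 − 12544 = 2172
S_yy = nΣy² − (Σy)² = 13·6507 − 275² = 84591 − 75625 = 8966
r = S_xy / √(S_xx·S_yy) = -2798 / √(2172·8966) = -2798 / √19474152 = -2798 / 4412.9528 = -0.6340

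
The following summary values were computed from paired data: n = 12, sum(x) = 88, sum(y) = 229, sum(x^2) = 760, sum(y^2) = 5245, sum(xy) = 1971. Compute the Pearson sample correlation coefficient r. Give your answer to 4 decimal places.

0.9208

Numerator: nΣxy − (Σx)(Σy) = 12·1971 − (88)(229) = 3500
Denominator: √[(nΣx²−(Σx)²)(nΣy²−(Σy)²)]
  nΣx²−(Σx)² = 12·760 − 7744 = 1376;  nΣy²−(Σy)² = 12·5245 − 52441 = 10499
  √(1376·10499) = √14446624 = 3800.8715
r = 3500 / 3800.8715 = 0.9208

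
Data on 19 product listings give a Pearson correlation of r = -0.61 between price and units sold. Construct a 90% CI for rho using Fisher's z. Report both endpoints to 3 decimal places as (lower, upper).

z_r = atanh(-0.61) = -0.708921;  SE = 1/√(n−3) = 1/√16 = 0.250000
z-limits: -0.708921 ± 1.645·0.250000 = -0.708921 ± 0.411250 = [-1.120171, -0.297671]
ρ-limits: (tanh -1.120171, tanh -0.297671) = (-0.808, -0.289)

(-0.808, -0.289)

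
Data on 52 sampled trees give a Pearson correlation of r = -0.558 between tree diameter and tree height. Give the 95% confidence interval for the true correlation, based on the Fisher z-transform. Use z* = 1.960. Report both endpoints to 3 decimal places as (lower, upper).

z_r = atanh(-0.558) = -0.629924;  SE = 1/√(n−3) = 1/√49 = 0.142857
z-limits: -0.629924 ± 1.960·0.142857 = -0.629924 ± 0.280000 = [-0.909924, -0.349924]
ρ-limits: (tanh -0.909924, tanh -0.349924) = (-0.721, -0.336)

(-0.721, -0.336)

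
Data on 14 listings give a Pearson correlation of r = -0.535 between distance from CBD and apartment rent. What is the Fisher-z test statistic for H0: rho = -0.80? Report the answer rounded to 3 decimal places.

1.663

z_r = atanh(-0.535) = -0.597124,  z_0 = atanh(-0.80) = -1.098612
SE = 1/√(n−3) = 1/√11 = 0.301511
z = (z_r − z_0)/SE = (-0.597124 − (-1.098612)) / 0.301511 = 0.501488 / 0.301511 = 1.663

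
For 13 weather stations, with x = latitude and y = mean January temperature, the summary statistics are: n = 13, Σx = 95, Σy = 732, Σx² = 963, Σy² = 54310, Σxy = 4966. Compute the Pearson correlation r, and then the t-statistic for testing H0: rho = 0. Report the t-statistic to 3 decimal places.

-0.692

Numerator: nΣxy − (Σx)(Σy) = 13·4966 − (95)(732) = -4982
Denominator: √[(nΣx²−(Σx)²)(nΣy²−(Σy)²)]
  nΣx²−(Σx)² = 13·963 − 9025 = 3494;  nΣy²−(Σy)² = 13·54310 − 535824 = 170206
  √(3494·170206) = √594699764 = 24386.4668
r = -4982 / 24386.4668 = -0.2043
t = r·√(n−2)/√(1−r²) = -0.2043·√11 / √(1−0.041738) = -0.677586 / 0.978909 = -0.692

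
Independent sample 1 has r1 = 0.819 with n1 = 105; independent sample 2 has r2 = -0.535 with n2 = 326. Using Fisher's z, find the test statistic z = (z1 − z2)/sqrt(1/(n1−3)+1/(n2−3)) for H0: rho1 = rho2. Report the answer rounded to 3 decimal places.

15.416

Fisher z-transforms: z1 = atanh(0.819) = 1.153773, z2 = atanh(-0.535) = -0.597124; difference d = 1.750897
Var(d) = 1/102 + 1/323 = 0.0098039 + 0.0030960 = 0.0128999
z = d/√Var(d) = 1.750897 / √0.0128999 = 1.750897 / 0.113578 = 15.416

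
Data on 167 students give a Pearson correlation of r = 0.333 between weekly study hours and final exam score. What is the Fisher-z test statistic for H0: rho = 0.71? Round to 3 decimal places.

-6.928

Fisher z: atanh(0.333) = 0.346199, atanh(0.71) = 0.887184
z = (z_r − z_0)·√(n−3) = (0.346199 − 0.887184)·√164 = -0.540985 · 12.806248 = -6.928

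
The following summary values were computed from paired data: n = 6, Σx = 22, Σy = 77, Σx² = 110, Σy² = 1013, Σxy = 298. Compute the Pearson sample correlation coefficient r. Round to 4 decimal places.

0.5805

Numerator: nΣxy − (Σx)(Σy) = 6·298 − (22)(77) = 94
Denominator: √[(nΣx²−(Σx)²)(nΣy²−(Σy)²)]
  nΣx²−(Σx)² = 6·110 − 484 = 176;  nΣy²−(Σy)² = 6·1013 − 5929 = 149
  √(176·149) = √26224 = 161.9383
r = 94 / 161.9383 = 0.5805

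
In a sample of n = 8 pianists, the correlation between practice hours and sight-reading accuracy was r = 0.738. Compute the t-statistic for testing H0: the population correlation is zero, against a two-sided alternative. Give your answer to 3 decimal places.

t = r·√(n−2) / √(1−r²) with r = 0.738, n = 8
  = 0.738·√6 / √(1 − 0.544644)
  = 0.738·2.449490 / 0.674801
  = 1.807724 / 0.674801 = 2.679

2.679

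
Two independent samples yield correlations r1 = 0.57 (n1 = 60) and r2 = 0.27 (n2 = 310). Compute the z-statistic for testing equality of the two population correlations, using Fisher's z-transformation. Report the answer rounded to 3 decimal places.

z1 = atanh(0.57) = 0.647523,  z2 = atanh(0.27) = 0.276864
SE = √(1/(n1−3) + 1/(n2−3)) = √(1/57 + 1/307) = √(0.0175439 + 0.0032573) = √0.0208012 = 0.144226
z = (z1 − z2)/SE = (0.647523 − 0.276864) / 0.144226 = 0.370659 / 0.144226 = 2.570

2.570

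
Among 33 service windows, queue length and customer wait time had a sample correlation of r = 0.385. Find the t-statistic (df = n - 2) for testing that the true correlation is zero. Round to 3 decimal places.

1 − r² = 1 − 0.148225 = 0.851775;  √(1−r²) = 0.922917
√(n−2) = √31 = 5.567764
t = r·√(n−2)/√(1−r²) = 0.385 · 5.567764 / 0.922917 = 2.323

2.323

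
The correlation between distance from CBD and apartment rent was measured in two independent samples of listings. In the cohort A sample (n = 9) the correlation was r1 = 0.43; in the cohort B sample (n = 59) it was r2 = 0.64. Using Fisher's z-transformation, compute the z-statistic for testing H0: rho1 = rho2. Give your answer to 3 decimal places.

-0.694

Fisher z-transforms: z1 = atanh(0.43) = 0.459897, z2 = atanh(0.64) = 0.758174; difference d = -0.298277
Var(d) = 1/6 + 1/56 = 0.1666667 + 0.0178571 = 0.1845238
z = d/√Var(d) = -0.298277 / √0.1845238 = -0.298277 / 0.429562 = -0.694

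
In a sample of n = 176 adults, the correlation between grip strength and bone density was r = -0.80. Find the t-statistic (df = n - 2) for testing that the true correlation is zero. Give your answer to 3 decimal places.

-17.588

1 − r² = 1 − 0.6400 = 0.3600;  √(1−r²) = 0.600000
√(n−2) = √174 = 13.190906
t = r·√(n−2)/√(1−r²) = -0.80 · 13.190906 / 0.600000 = -17.588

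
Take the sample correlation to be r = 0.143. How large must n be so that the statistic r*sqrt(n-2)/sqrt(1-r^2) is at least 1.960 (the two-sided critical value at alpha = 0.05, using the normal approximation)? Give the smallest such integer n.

187

r√(n−2)/√(1−r²) ≥ 1.960  ⇔  n−2 ≥ (1.960)²·(1−r²)/r²
(1−r²)/r² = (1−0.020449)/0.020449 = 47.9021
n ≥ 2 + 3.8416·47.9021 = 2 + 184.0207 = 186.0207
⌈186.0207⌉ = 187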